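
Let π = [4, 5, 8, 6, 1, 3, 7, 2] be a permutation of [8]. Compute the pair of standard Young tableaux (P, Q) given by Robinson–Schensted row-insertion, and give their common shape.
P = [1, 2, 6, 7] / [3, 5] / [4] / [8];  Q = [1, 2, 3, 7] / [4, 6] / [5] / [8];  common shape = (4, 2, 1, 1)

Row-insert the values π_1, π_2, … into P one at a time, bumping the leftmost entry strictly greater than the inserted value down to the next row. The recording tableau Q records, in position (i, j), the step at which that cell was added to P.
  Insert 4 (step 1): P = [4];  Q = [1]
  Insert 5 (step 2): P = [4, 5];  Q = [1, 2]
  Insert 8 (step 3): P = [4, 5, 8];  Q = [1, 2, 3]
  Insert 6 (step 4): P = [4, 5, 6] / [8];  Q = [1, 2, 3] / [4]
  Insert 1 (step 5): P = [1, 5, 6] / [4] / [8];  Q = [1, 2, 3] / [4] / [5]
  Insert 3 (step 6): P = [1, 3, 6] / [4, 5] / [8];  Q = [1, 2, 3] / [4, 6] / [5]
  Insert 7 (step 7): P = [1, 3, 6, 7] / [4, 5] / [8];  Q = [1, 2, 3, 7] / [4, 6] / [5]
  Insert 2 (step 8): P = [1, 2, 6, 7] / [3, 5] / [4] / [8];  Q = [1, 2, 3, 7] / [4, 6] / [5] / [8]
Final shape: (4, 2, 1, 1).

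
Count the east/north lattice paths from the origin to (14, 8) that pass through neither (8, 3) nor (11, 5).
Number of paths = 189180

Inclusion–exclusion. Total paths: C(22, 14) = 319770. Through P₁: C(11, 8)·C(11, 6) = 76230. Through P₂: C(16, 11)·C(6, 3) = 87360. Since P₁ is strictly southwest of P₂, a monotone path through both must visit P₁ then P₂; paths through both = C(11, 8)·C(5, 3)·C(6, 3) = 33000. Avoid both = 319770 − 76230 − 87360 + 33000 = 189180.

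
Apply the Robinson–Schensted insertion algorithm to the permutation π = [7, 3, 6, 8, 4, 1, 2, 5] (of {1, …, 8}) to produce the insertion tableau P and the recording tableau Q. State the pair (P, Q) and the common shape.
P = [1, 2, 5] / [3, 4, 8] / [6] / [7];  Q = [1, 3, 4] / [2, 7, 8] / [5] / [6];  common shape = (3, 3, 1, 1)

Row-insert the values π_1, π_2, … into P one at a time, bumping the leftmost entry strictly greater than the inserted value down to the next row. The recording tableau Q records, in position (i, j), the step at which that cell was added to P.
  Insert 7 (step 1): P = [7];  Q = [1]
  Insert 3 (step 2): P = [3] / [7];  Q = [1] / [2]
  Insert 6 (step 3): P = [3, 6] / [7];  Q = [1, 3] / [2]
  Insert 8 (step 4): P = [3, 6, 8] / [7];  Q = [1, 3, 4] / [2]
  Insert 4 (step 5): P = [3, 4, 8] / [6] / [7];  Q = [1, 3, 4] / [2] / [5]
  Insert 1 (step 6): P = [1, 4, 8] / [3] / [6] / [7];  Q = [1, 3, 4] / [2] / [5] / [6]
  Insert 2 (step 7): P = [1, 2, 8] / [3, 4] / [6] / [7];  Q = [1, 3, 4] / [2, 7] / [5] / [6]
  Insert 5 (step 8): P = [1, 2, 5] / [3, 4, 8] / [6] / [7];  Q = [1, 3, 4] / [2, 7, 8] / [5] / [6]
Final shape: (3, 3, 1, 1).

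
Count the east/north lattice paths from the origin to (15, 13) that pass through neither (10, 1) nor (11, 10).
Number of paths = 25032882

Inclusion–exclusion. Total paths: C(28, 15) = 37442160. Through P₁: C(11, 10)·C(17, 5) = 68068. Through P₂: C(21, 11)·C(7, 4) = 12345060. Since P₁ is strictly southwest of P₂, a monotone path through both must visit P₁ then P₂; paths through both = C(11, 10)·C(10, 1)·C(7, 4) = 3850. Avoid both = 37442160 − 68068 − 12345060 + 3850 = 25032882.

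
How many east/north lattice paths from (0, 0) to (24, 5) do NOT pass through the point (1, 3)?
Number of paths = 117555

Total paths from (0, 0) to (24, 5): C(29, 24) = 118755. Paths through (1, 3): (paths (0, 0) → (1, 3)) × (paths (1, 3) → (24, 5)) = C(4, 1) · C(25, 23) = 4 · 300 = 1200. Avoidance count = 118755 − 1200 = 117555.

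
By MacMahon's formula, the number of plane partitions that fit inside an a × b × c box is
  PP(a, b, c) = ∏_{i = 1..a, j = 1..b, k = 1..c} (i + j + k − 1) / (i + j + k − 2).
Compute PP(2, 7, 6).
PP(2, 7, 6) = 736164

Evaluate the triple product over i = 1..2, j = 1..7, k = 1..6. The factors are (2/1) · (3/2) · (4/3) · (5/4) · (6/5) · (7/6) · (3/2) · (4/3) · … (84 factors total). The numerators and denominators telescope so the product is an integer; carrying out the multiplication exactly gives PP(2, 7, 6) = 736164.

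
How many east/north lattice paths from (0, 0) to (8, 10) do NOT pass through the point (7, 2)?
Number of paths = 43434

Total paths from (0, 0) to (8, 10): C(18, 8) = 43758. Paths through (7, 2): (paths (0, 0) → (7, 2)) × (paths (7, 2) → (8, 10)) = C(9, 7) · C(9, 1) = 36 · 9 = 324. Avoidance count = 43758 − 324 = 43434.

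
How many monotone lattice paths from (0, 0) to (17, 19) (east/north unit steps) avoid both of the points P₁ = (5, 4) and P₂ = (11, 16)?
Number of paths = 5508428436

Inclusion–exclusion. Total paths: C(36, 17) = 8597496600. Through P₁: C(9, 5)·C(27, 12) = 2190366360. Through P₂: C(27, 11)·C(9, 6) = 1095183180. Since P₁ is strictly southwest of P₂, a monotone path through both must visit P₁ then P₂; paths through both = C(9, 5)·C(18, 6)·C(9, 6) = 196481376. Avoid both = 8597496600 − 2190366360 − 1095183180 + 196481376 = 5508428436.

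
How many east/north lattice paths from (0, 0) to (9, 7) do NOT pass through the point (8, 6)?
Number of paths = 5434

Total paths from (0, 0) to (9, 7): C(16, 9) = 11440. Paths through (8, 6): (paths (0, 0) → (8, 6)) × (paths (8, 6) → (9, 7)) = C(14, 8) · C(2, 1) = 3003 · 2 = 6006. Avoidance count = 11440 − 6006 = 5434.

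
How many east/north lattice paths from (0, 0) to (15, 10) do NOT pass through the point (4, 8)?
Number of paths = 3230150

Total paths from (0, 0) to (15, 10): C(25, 15) = 3268760. Paths through (4, 8): (paths (0, 0) → (4, 8)) × (paths (4, 8) → (15, 10)) = C(12, 4) · C(13, 11) = 495 · 78 = 38610. Avoidance count = 3268760 − 38610 = 3230150.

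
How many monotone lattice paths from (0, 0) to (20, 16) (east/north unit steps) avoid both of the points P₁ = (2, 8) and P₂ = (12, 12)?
Number of paths = 5921309790

Inclusion–exclusion. Total paths: C(36, 20) = 7307872110. Through P₁: C(10, 2)·C(26, 18) = 70302375. Through P₂: C(24, 12)·C(12, 8) = 1338557220. Since P₁ is strictly southwest of P₂, a monotone path through both must visit P₁ then P₂; paths through both = C(10, 2)·C(14, 10)·C(12, 8) = 22297275. Avoid both = 7307872110 − 70302375 − 1338557220 + 22297275 = 5921309790.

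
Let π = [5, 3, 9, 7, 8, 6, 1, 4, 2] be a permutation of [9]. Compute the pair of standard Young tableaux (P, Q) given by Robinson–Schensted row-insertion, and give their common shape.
P = [1, 2, 8] / [3, 4] / [5, 6] / [7] / [9];  Q = [1, 3, 5] / [2, 4] / [6, 8] / [7] / [9];  common shape = (3, 2, 2, 1, 1)

Row-insert the values π_1, π_2, … into P one at a time, bumping the leftmost entry strictly greater than the inserted value down to the next row. The recording tableau Q records, in position (i, j), the step at which that cell was added to P.
  Insert 5 (step 1): P = [5];  Q = [1]
  Insert 3 (step 2): P = [3] / [5];  Q = [1] / [2]
  Insert 9 (step 3): P = [3, 9] / [5];  Q = [1, 3] / [2]
  Insert 7 (step 4): P = [3, 7] / [5, 9];  Q = [1, 3] / [2, 4]
  Insert 8 (step 5): P = [3, 7, 8] / [5, 9];  Q = [1, 3, 5] / [2, 4]
  Insert 6 (step 6): P = [3, 6, 8] / [5, 7] / [9];  Q = [1, 3, 5] / [2, 4] / [6]
  Insert 1 (step 7): P = [1, 6, 8] / [3, 7] / [5] / [9];  Q = [1, 3, 5] / [2, 4] / [6] / [7]
  Insert 4 (step 8): P = [1, 4, 8] / [3, 6] / [5, 7] / [9];  Q = [1, 3, 5] / [2, 4] / [6, 8] / [7]
  Insert 2 (step 9): P = [1, 2, 8] / [3, 4] / [5, 6] / [7] / [9];  Q = [1, 3, 5] / [2, 4] / [6, 8] / [7] / [9]
Final shape: (3, 2, 2, 1, 1).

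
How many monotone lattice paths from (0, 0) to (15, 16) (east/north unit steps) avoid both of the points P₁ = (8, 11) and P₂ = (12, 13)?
Number of paths = 159347851

Inclusion–exclusion. Total paths: C(31, 15) = 300540195. Through P₁: C(19, 8)·C(12, 7) = 59860944. Through P₂: C(25, 12)·C(6, 3) = 104006000. Since P₁ is strictly southwest of P₂, a monotone path through both must visit P₁ then P₂; paths through both = C(19, 8)·C(6, 4)·C(6, 3) = 22674600. Avoid both = 300540195 − 59860944 − 104006000 + 22674600 = 159347851.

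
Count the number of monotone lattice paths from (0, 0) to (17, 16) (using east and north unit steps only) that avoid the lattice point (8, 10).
Number of paths = 947794320

Total paths from (0, 0) to (17, 16): C(33, 17) = 1166803110. Paths through (8, 10): (paths (0, 0) → (8, 10)) × (paths (8, 10) → (17, 16)) = C(18, 8) · C(15, 9) = 43758 · 5005 = 219008790. Avoidance count = 1166803110 − 219008790 = 947794320.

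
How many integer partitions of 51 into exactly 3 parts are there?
p(51, 3 parts) = 217

Partitions of n into exactly k parts are in bijection with partitions of n − k into at most k parts (subtract 1 from each part). So p(51, exactly 3) = p(48, parts ≤ 3). Computing via the recurrence p(m, j) = p(m, j−1) + p(m−j, j) gives 217.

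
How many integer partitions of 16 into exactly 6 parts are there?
p(16, 6 parts) = 35

Partitions of n into exactly k parts ↔ partitions of n − k into at most k parts (subtract 1 from each part). For n = 16, k = 6, the partitions are: 11+1+1+1+1+1, 10+2+1+1+1+1, 9+3+1+1+1+1, 9+2+2+1+1+1, 8+4+1+1+1+1, 8+3+2+1+1+1, 8+2+2+2+1+1, 7+5+1+1+1+1, 7+4+2+1+1+1, 7+3+3+1+1+1, 7+3+2+2+1+1, 7+2+2+2+2+1, 6+6+1+1+1+1, 6+5+2+1+1+1, 6+4+3+1+1+1, 6+4+2+2+1+1, 6+3+3+2+1+1, 6+3+2+2+2+1, 6+2+2+2+2+2, 5+5+3+1+1+1, 5+5+2+2+1+1, 5+4+4+1+1+1, 5+4+3+2+1+1, 5+4+2+2+2+1, 5+3+3+3+1+1, 5+3+3+2+2+1, 5+3+2+2+2+2, 4+4+4+2+1+1, 4+4+3+3+1+1, 4+4+3+2+2+1, … (35 total). Count = 35.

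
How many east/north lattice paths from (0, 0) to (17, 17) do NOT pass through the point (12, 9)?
Number of paths = 1955318310

Total paths from (0, 0) to (17, 17): C(34, 17) = 2333606220. Paths through (12, 9): (paths (0, 0) → (12, 9)) × (paths (12, 9) → (17, 17)) = C(21, 12) · C(13, 5) = 293930 · 1287 = 378287910. Avoidance count = 2333606220 − 378287910 = 1955318310.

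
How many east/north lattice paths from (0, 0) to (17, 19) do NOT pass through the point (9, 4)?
Number of paths = 8246922090

Total paths from (0, 0) to (17, 19): C(36, 17) = 8597496600. Paths through (9, 4): (paths (0, 0) → (9, 4)) × (paths (9, 4) → (17, 19)) = C(13, 9) · C(23, 8) = 715 · 490314 = 350574510. Avoidance count = 8597496600 − 350574510 = 8246922090.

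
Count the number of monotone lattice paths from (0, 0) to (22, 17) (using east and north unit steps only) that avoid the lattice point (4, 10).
Number of paths = 50539937110

Total paths from (0, 0) to (22, 17): C(39, 22) = 51021117810. Paths through (4, 10): (paths (0, 0) → (4, 10)) × (paths (4, 10) → (22, 17)) = C(14, 4) · C(25, 18) = 1001 · 480700 = 481180700. Avoidance count = 51021117810 − 481180700 = 50539937110.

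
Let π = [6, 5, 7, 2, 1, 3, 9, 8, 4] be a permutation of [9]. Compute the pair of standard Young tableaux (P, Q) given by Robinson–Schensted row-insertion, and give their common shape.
P = [1, 3, 4] / [2, 7, 8] / [5, 9] / [6];  Q = [1, 3, 7] / [2, 6, 8] / [4, 9] / [5];  common shape = (3, 3, 2, 1)

Row-insert the values π_1, π_2, … into P one at a time, bumping the leftmost entry strictly greater than the inserted value down to the next row. The recording tableau Q records, in position (i, j), the step at which that cell was added to P.
  Insert 6 (step 1): P = [6];  Q = [1]
  Insert 5 (step 2): P = [5] / [6];  Q = [1] / [2]
  Insert 7 (step 3): P = [5, 7] / [6];  Q = [1, 3] / [2]
  Insert 2 (step 4): P = [2, 7] / [5] / [6];  Q = [1, 3] / [2] / [4]
  Insert 1 (step 5): P = [1, 7] / [2] / [5] / [6];  Q = [1, 3] / [2] / [4] / [5]
  Insert 3 (step 6): P = [1, 3] / [2, 7] / [5] / [6];  Q = [1, 3] / [2, 6] / [4] / [5]
  Insert 9 (step 7): P = [1, 3, 9] / [2, 7] / [5] / [6];  Q = [1, 3, 7] / [2, 6] / [4] / [5]
  Insert 8 (step 8): P = [1, 3, 8] / [2, 7, 9] / [5] / [6];  Q = [1, 3, 7] / [2, 6, 8] / [4] / [5]
  Insert 4 (step 9): P = [1, 3, 4] / [2, 7, 8] / [5, 9] / [6];  Q = [1, 3, 7] / [2, 6, 8] / [4, 9] / [5]
Final shape: (3, 3, 2, 1).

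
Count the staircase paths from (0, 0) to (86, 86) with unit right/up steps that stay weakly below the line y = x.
C_86 = 4180080073556524734514695828170907458428751314320

These NE paths below the diagonal are counted by the Catalan number C_n = (1/(n + 1)) · C(2n, n). For n = 86: C_86 = (1/87) · C(172, 86) = 363666966399417651902778537050868948883301364345840/87 = 4180080073556524734514695828170907458428751314320.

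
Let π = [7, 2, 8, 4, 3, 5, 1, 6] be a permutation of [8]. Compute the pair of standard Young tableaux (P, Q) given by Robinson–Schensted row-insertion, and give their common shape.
P = [1, 3, 5, 6] / [2, 8] / [4] / [7];  Q = [1, 3, 6, 8] / [2, 4] / [5] / [7];  common shape = (4, 2, 1, 1)

Row-insert the values π_1, π_2, … into P one at a time, bumping the leftmost entry strictly greater than the inserted value down to the next row. The recording tableau Q records, in position (i, j), the step at which that cell was added to P.
  Insert 7 (step 1): P = [7];  Q = [1]
  Insert 2 (step 2): P = [2] / [7];  Q = [1] / [2]
  Insert 8 (step 3): P = [2, 8] / [7];  Q = [1, 3] / [2]
  Insert 4 (step 4): P = [2, 4] / [7, 8];  Q = [1, 3] / [2, 4]
  Insert 3 (step 5): P = [2, 3] / [4, 8] / [7];  Q = [1, 3] / [2, 4] / [5]
  Insert 5 (step 6): P = [2, 3, 5] / [4, 8] / [7];  Q = [1, 3, 6] / [2, 4] / [5]
  Insert 1 (step 7): P = [1, 3, 5] / [2, 8] / [4] / [7];  Q = [1, 3, 6] / [2, 4] / [5] / [7]
  Insert 6 (step 8): P = [1, 3, 5, 6] / [2, 8] / [4] / [7];  Q = [1, 3, 6, 8] / [2, 4] / [5] / [7]
Final shape: (4, 2, 1, 1).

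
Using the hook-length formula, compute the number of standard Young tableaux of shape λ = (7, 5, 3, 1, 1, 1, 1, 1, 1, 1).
# SYT of shape (7, 5, 3, 1, 1, 1, 1, 1, 1, 1) = 598321647

Hook-length formula: f^λ = n! / Π hook(c), product over all cells c of the Young diagram. For λ = (7, 5, 3, 1, 1, 1, 1, 1, 1, 1), n = 22 boxes. Hook lengths by row (left-to-right, top-to-bottom): [16, 8, 7, 5, 4, 2, 1]; [13, 5, 4, 2, 1]; [10, 2, 1]; [7]; [6]; [5]; [4]; [3]; [2]; [1]. Product of hooks = 1878589440000. So f^λ = 22! / 1878589440000 = 1124000727777607680000 / 1878589440000 = 598321647.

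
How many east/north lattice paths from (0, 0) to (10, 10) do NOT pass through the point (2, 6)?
Number of paths = 170896

Total paths from (0, 0) to (10, 10): C(20, 10) = 184756. Paths through (2, 6): (paths (0, 0) → (2, 6)) × (paths (2, 6) → (10, 10)) = C(8, 2) · C(12, 8) = 28 · 495 = 13860. Avoidance count = 184756 − 13860 = 170896.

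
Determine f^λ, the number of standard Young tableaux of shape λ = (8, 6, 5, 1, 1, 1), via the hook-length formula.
# SYT of shape (8, 6, 5, 1, 1, 1) = 861780150

Hook-length formula: f^λ = n! / Π hook(c), product over all cells c of the Young diagram. For λ = (8, 6, 5, 1, 1, 1), n = 22 boxes. Hook lengths by row (left-to-right, top-to-bottom): [13, 9, 8, 7, 6, 4, 2, 1]; [10, 6, 5, 4, 3, 1]; [8, 4, 3, 2, 1]; [3]; [2]; [1]. Product of hooks = 1304277811200. So f^λ = 22! / 1304277811200 = 1124000727777607680000 / 1304277811200 = 861780150.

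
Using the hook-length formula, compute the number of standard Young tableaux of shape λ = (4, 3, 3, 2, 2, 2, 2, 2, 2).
# SYT of shape (4, 3, 3, 2, 2, 2, 2, 2, 2) = 45265220

Hook-length formula: f^λ = n! / Π hook(c), product over all cells c of the Young diagram. For λ = (4, 3, 3, 2, 2, 2, 2, 2, 2), n = 22 boxes. Hook lengths by row (left-to-right, top-to-bottom): [12, 11, 4, 1]; [10, 9, 2]; [9, 8, 1]; [7, 6]; [6, 5]; [5, 4]; [4, 3]; [3, 2]; [2, 1]. Product of hooks = 24831442944000. So f^λ = 22! / 24831442944000 = 1124000727777607680000 / 24831442944000 = 45265220.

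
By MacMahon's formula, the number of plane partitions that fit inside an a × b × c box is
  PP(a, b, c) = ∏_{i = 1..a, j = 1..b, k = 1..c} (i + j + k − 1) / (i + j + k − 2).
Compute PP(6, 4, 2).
PP(6, 4, 2) = 13860

Evaluate the triple product over i = 1..6, j = 1..4, k = 1..2. The factors are (2/1) · (3/2) · (3/2) · (4/3) · (4/3) · (5/4) · (5/4) · (6/5) · … (48 factors total). The numerators and denominators telescope so the product is an integer; carrying out the multiplication exactly gives PP(6, 4, 2) = 13860.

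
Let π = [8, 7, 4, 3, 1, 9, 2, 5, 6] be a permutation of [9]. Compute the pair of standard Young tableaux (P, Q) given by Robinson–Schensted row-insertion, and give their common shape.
P = [1, 2, 5, 6] / [3, 9] / [4] / [7] / [8];  Q = [1, 6, 8, 9] / [2, 7] / [3] / [4] / [5];  common shape = (4, 2, 1, 1, 1)

Row-insert the values π_1, π_2, … into P one at a time, bumping the leftmost entry strictly greater than the inserted value down to the next row. The recording tableau Q records, in position (i, j), the step at which that cell was added to P.
  Insert 8 (step 1): P = [8];  Q = [1]
  Insert 7 (step 2): P = [7] / [8];  Q = [1] / [2]
  Insert 4 (step 3): P = [4] / [7] / [8];  Q = [1] / [2] / [3]
  Insert 3 (step 4): P = [3] / [4] / [7] / [8];  Q = [1] / [2] / [3] / [4]
  Insert 1 (step 5): P = [1] / [3] / [4] / [7] / [8];  Q = [1] / [2] / [3] / [4] / [5]
  Insert 9 (step 6): P = [1, 9] / [3] / [4] / [7] / [8];  Q = [1, 6] / [2] / [3] / [4] / [5]
  Insert 2 (step 7): P = [1, 2] / [3, 9] / [4] / [7] / [8];  Q = [1, 6] / [2, 7] / [3] / [4] / [5]
  Insert 5 (step 8): P = [1, 2, 5] / [3, 9] / [4] / [7] / [8];  Q = [1, 6, 8] / [2, 7] / [3] / [4] / [5]
  Insert 6 (step 9): P = [1, 2, 5, 6] / [3, 9] / [4] / [7] / [8];  Q = [1, 6, 8, 9] / [2, 7] / [3] / [4] / [5]
Final shape: (4, 2, 1, 1, 1).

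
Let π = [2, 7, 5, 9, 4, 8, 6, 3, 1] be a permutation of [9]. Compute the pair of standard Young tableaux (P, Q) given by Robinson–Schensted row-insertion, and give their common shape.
P = [1, 3, 6] / [2, 8] / [4, 9] / [5] / [7];  Q = [1, 2, 4] / [3, 6] / [5, 7] / [8] / [9];  common shape = (3, 2, 2, 1, 1)

Row-insert the values π_1, π_2, … into P one at a time, bumping the leftmost entry strictly greater than the inserted value down to the next row. The recording tableau Q records, in position (i, j), the step at which that cell was added to P.
  Insert 2 (step 1): P = [2];  Q = [1]
  Insert 7 (step 2): P = [2, 7];  Q = [1, 2]
  Insert 5 (step 3): P = [2, 5] / [7];  Q = [1, 2] / [3]
  Insert 9 (step 4): P = [2, 5, 9] / [7];  Q = [1, 2, 4] / [3]
  Insert 4 (step 5): P = [2, 4, 9] / [5] / [7];  Q = [1, 2, 4] / [3] / [5]
  Insert 8 (step 6): P = [2, 4, 8] / [5, 9] / [7];  Q = [1, 2, 4] / [3, 6] / [5]
  Insert 6 (step 7): P = [2, 4, 6] / [5, 8] / [7, 9];  Q = [1, 2, 4] / [3, 6] / [5, 7]
  Insert 3 (step 8): P = [2, 3, 6] / [4, 8] / [5, 9] / [7];  Q = [1, 2, 4] / [3, 6] / [5, 7] / [8]
  Insert 1 (step 9): P = [1, 3, 6] / [2, 8] / [4, 9] / [5] / [7];  Q = [1, 2, 4] / [3, 6] / [5, 7] / [8] / [9]
Final shape: (3, 2, 2, 1, 1).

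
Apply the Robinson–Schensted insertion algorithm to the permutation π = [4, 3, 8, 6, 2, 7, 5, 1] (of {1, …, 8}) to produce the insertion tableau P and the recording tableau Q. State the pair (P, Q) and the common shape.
P = [1, 5, 7] / [2, 6] / [3, 8] / [4];  Q = [1, 3, 6] / [2, 4] / [5, 7] / [8];  common shape = (3, 2, 2, 1)

Row-insert the values π_1, π_2, … into P one at a time, bumping the leftmost entry strictly greater than the inserted value down to the next row. The recording tableau Q records, in position (i, j), the step at which that cell was added to P.
  Insert 4 (step 1): P = [4];  Q = [1]
  Insert 3 (step 2): P = [3] / [4];  Q = [1] / [2]
  Insert 8 (step 3): P = [3, 8] / [4];  Q = [1, 3] / [2]
  Insert 6 (step 4): P = [3, 6] / [4, 8];  Q = [1, 3] / [2, 4]
  Insert 2 (step 5): P = [2, 6] / [3, 8] / [4];  Q = [1, 3] / [2, 4] / [5]
  Insert 7 (step 6): P = [2, 6, 7] / [3, 8] / [4];  Q = [1, 3, 6] / [2, 4] / [5]
  Insert 5 (step 7): P = [2, 5, 7] / [3, 6] / [4, 8];  Q = [1, 3, 6] / [2, 4] / [5, 7]
  Insert 1 (step 8): P = [1, 5, 7] / [2, 6] / [3, 8] / [4];  Q = [1, 3, 6] / [2, 4] / [5, 7] / [8]
Final shape: (3, 2, 2, 1).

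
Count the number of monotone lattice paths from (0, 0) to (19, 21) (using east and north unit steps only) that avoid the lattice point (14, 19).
Number of paths = 114087415200

Total paths from (0, 0) to (19, 21): C(40, 19) = 131282408400. Paths through (14, 19): (paths (0, 0) → (14, 19)) × (paths (14, 19) → (19, 21)) = C(33, 14) · C(7, 5) = 818809200 · 21 = 17194993200. Avoidance count = 131282408400 − 17194993200 = 114087415200.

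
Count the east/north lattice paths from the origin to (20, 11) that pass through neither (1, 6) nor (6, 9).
Number of paths = 83821227

Inclusion–exclusion. Total paths: C(31, 20) = 84672315. Through P₁: C(7, 1)·C(24, 19) = 297528. Through P₂: C(15, 6)·C(16, 14) = 600600. Since P₁ is strictly southwest of P₂, a monotone path through both must visit P₁ then P₂; paths through both = C(7, 1)·C(8, 5)·C(16, 14) = 47040. Avoid both = 84672315 − 297528 − 600600 + 47040 = 83821227.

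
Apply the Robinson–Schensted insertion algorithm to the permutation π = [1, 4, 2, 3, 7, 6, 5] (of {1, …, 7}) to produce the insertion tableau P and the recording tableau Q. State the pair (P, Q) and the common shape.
P = [1, 2, 3, 5] / [4, 6] / [7];  Q = [1, 2, 4, 5] / [3, 6] / [7];  common shape = (4, 2, 1)

Row-insert the values π_1, π_2, … into P one at a time, bumping the leftmost entry strictly greater than the inserted value down to the next row. The recording tableau Q records, in position (i, j), the step at which that cell was added to P.
  Insert 1 (step 1): P = [1];  Q = [1]
  Insert 4 (step 2): P = [1, 4];  Q = [1, 2]
  Insert 2 (step 3): P = [1, 2] / [4];  Q = [1, 2] / [3]
  Insert 3 (step 4): P = [1, 2, 3] / [4];  Q = [1, 2, 4] / [3]
  Insert 7 (step 5): P = [1, 2, 3, 7] / [4];  Q = [1, 2, 4, 5] / [3]
  Insert 6 (step 6): P = [1, 2, 3, 6] / [4, 7];  Q = [1, 2, 4, 5] / [3, 6]
  Insert 5 (step 7): P = [1, 2, 3, 5] / [4, 6] / [7];  Q = [1, 2, 4, 5] / [3, 6] / [7]
Final shape: (4, 2, 1).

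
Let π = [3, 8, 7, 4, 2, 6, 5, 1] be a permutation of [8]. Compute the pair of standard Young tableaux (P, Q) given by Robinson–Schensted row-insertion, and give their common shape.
P = [1, 4, 5] / [2, 6] / [3] / [7] / [8];  Q = [1, 2, 6] / [3, 7] / [4] / [5] / [8];  common shape = (3, 2, 1, 1, 1)

Row-insert the values π_1, π_2, … into P one at a time, bumping the leftmost entry strictly greater than the inserted value down to the next row. The recording tableau Q records, in position (i, j), the step at which that cell was added to P.
  Insert 3 (step 1): P = [3];  Q = [1]
  Insert 8 (step 2): P = [3, 8];  Q = [1, 2]
  Insert 7 (step 3): P = [3, 7] / [8];  Q = [1, 2] / [3]
  Insert 4 (step 4): P = [3, 4] / [7] / [8];  Q = [1, 2] / [3] / [4]
  Insert 2 (step 5): P = [2, 4] / [3] / [7] / [8];  Q = [1, 2] / [3] / [4] / [5]
  Insert 6 (step 6): P = [2, 4, 6] / [3] / [7] / [8];  Q = [1, 2, 6] / [3] / [4] / [5]
  Insert 5 (step 7): P = [2, 4, 5] / [3, 6] / [7] / [8];  Q = [1, 2, 6] / [3, 7] / [4] / [5]
  Insert 1 (step 8): P = [1, 4, 5] / [2, 6] / [3] / [7] / [8];  Q = [1, 2, 6] / [3, 7] / [4] / [5] / [8]
Final shape: (3, 2, 1, 1, 1).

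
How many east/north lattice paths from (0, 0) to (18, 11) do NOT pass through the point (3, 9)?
Number of paths = 34567370

Total paths from (0, 0) to (18, 11): C(29, 18) = 34597290. Paths through (3, 9): (paths (0, 0) → (3, 9)) × (paths (3, 9) → (18, 11)) = C(12, 3) · C(17, 15) = 220 · 136 = 29920. Avoidance count = 34597290 − 29920 = 34567370.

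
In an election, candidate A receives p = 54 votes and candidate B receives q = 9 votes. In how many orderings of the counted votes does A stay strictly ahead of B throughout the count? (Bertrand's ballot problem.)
Strict-lead orderings = 16905492725

Total orderings of the 63 votes with 54 for A: C(63, 54) = 23667689815. By the Bertrand ballot formula (Cycle Lemma / reflection principle), the number of orderings in which A is strictly ahead of B throughout is (p − q)/(p + q) · C(p + q, p) = (54 − 9)/(54 + 9) · 23667689815 = 16905492725.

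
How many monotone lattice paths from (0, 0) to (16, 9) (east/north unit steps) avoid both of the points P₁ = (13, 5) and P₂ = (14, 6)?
Number of paths = 1526855

Inclusion–exclusion. Total paths: C(25, 16) = 2042975. Through P₁: C(18, 13)·C(7, 3) = 299880. Through P₂: C(20, 14)·C(5, 2) = 387600. Since P₁ is strictly southwest of P₂, a monotone path through both must visit P₁ then P₂; paths through both = C(18, 13)·C(2, 1)·C(5, 2) = 171360. Avoid both = 2042975 − 299880 − 387600 + 171360 = 1526855.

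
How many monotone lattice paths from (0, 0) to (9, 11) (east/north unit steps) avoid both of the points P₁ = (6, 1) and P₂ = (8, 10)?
Number of paths = 79212

Inclusion–exclusion. Total paths: C(20, 9) = 167960. Through P₁: C(7, 6)·C(13, 3) = 2002. Through P₂: C(18, 8)·C(2, 1) = 87516. Since P₁ is strictly southwest of P₂, a monotone path through both must visit P₁ then P₂; paths through both = C(7, 6)·C(11, 2)·C(2, 1) = 770. Avoid both = 167960 − 2002 − 87516 + 770 = 79212.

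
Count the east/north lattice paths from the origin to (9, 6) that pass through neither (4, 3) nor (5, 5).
Number of paths = 2310

Inclusion–exclusion. Total paths: C(15, 9) = 5005. Through P₁: C(7, 4)·C(8, 5) = 1960. Through P₂: C(10, 5)·C(5, 4) = 1260. Since P₁ is strictly southwest of P₂, a monotone path through both must visit P₁ then P₂; paths through both = C(7, 4)·C(3, 1)·C(5, 4) = 525. Avoid both = 5005 − 1960 − 1260 + 525 = 2310.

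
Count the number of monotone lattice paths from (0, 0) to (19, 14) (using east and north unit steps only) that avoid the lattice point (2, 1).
Number of paths = 459529650

Total paths from (0, 0) to (19, 14): C(33, 19) = 818809200. Paths through (2, 1): (paths (0, 0) → (2, 1)) × (paths (2, 1) → (19, 14)) = C(3, 2) · C(30, 17) = 3 · 119759850 = 359279550. Avoidance count = 818809200 − 359279550 = 459529650.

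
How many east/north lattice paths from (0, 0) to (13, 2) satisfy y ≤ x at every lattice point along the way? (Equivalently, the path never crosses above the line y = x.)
Number of paths = 90

By the reflection principle (André's argument), the number of monotone paths to (13, 2) with n ≤ m that never go above y = x is C(15, 13) − C(15, 14) = 105 − 15 = 90.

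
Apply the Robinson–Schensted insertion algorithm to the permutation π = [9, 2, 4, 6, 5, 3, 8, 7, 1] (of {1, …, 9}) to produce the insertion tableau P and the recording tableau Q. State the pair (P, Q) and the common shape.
P = [1, 3, 5, 7] / [2, 8] / [4] / [6] / [9];  Q = [1, 3, 4, 7] / [2, 8] / [5] / [6] / [9];  common shape = (4, 2, 1, 1, 1)

Row-insert the values π_1, π_2, … into P one at a time, bumping the leftmost entry strictly greater than the inserted value down to the next row. The recording tableau Q records, in position (i, j), the step at which that cell was added to P.
  Insert 9 (step 1): P = [9];  Q = [1]
  Insert 2 (step 2): P = [2] / [9];  Q = [1] / [2]
  Insert 4 (step 3): P = [2, 4] / [9];  Q = [1, 3] / [2]
  Insert 6 (step 4): P = [2, 4, 6] / [9];  Q = [1, 3, 4] / [2]
  Insert 5 (step 5): P = [2, 4, 5] / [6] / [9];  Q = [1, 3, 4] / [2] / [5]
  Insert 3 (step 6): P = [2, 3, 5] / [4] / [6] / [9];  Q = [1, 3, 4] / [2] / [5] / [6]
  Insert 8 (step 7): P = [2, 3, 5, 8] / [4] / [6] / [9];  Q = [1, 3, 4, 7] / [2] / [5] / [6]
  Insert 7 (step 8): P = [2, 3, 5, 7] / [4, 8] / [6] / [9];  Q = [1, 3, 4, 7] / [2, 8] / [5] / [6]
  Insert 1 (step 9): P = [1, 3, 5, 7] / [2, 8] / [4] / [6] / [9];  Q = [1, 3, 4, 7] / [2, 8] / [5] / [6] / [9]
Final shape: (4, 2, 1, 1, 1).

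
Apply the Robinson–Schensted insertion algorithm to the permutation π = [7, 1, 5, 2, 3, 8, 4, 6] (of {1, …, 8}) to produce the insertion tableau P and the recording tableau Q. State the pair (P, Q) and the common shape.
P = [1, 2, 3, 4, 6] / [5, 8] / [7];  Q = [1, 3, 5, 6, 8] / [2, 7] / [4];  common shape = (5, 2, 1)

Row-insert the values π_1, π_2, … into P one at a time, bumping the leftmost entry strictly greater than the inserted value down to the next row. The recording tableau Q records, in position (i, j), the step at which that cell was added to P.
  Insert 7 (step 1): P = [7];  Q = [1]
  Insert 1 (step 2): P = [1] / [7];  Q = [1] / [2]
  Insert 5 (step 3): P = [1, 5] / [7];  Q = [1, 3] / [2]
  Insert 2 (step 4): P = [1, 2] / [5] / [7];  Q = [1, 3] / [2] / [4]
  Insert 3 (step 5): P = [1, 2, 3] / [5] / [7];  Q = [1, 3, 5] / [2] / [4]
  Insert 8 (step 6): P = [1, 2, 3, 8] / [5] / [7];  Q = [1, 3, 5, 6] / [2] / [4]
  Insert 4 (step 7): P = [1, 2, 3, 4] / [5, 8] / [7];  Q = [1, 3, 5, 6] / [2, 7] / [4]
  Insert 6 (step 8): P = [1, 2, 3, 4, 6] / [5, 8] / [7];  Q = [1, 3, 5, 6, 8] / [2, 7] / [4]
Final shape: (5, 2, 1).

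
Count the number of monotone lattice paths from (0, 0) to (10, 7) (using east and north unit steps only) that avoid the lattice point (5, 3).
Number of paths = 12392

Total paths from (0, 0) to (10, 7): C(17, 10) = 19448. Paths through (5, 3): (paths (0, 0) → (5, 3)) × (paths (5, 3) → (10, 7)) = C(8, 5) · C(9, 5) = 56 · 126 = 7056. Avoidance count = 19448 − 7056 = 12392.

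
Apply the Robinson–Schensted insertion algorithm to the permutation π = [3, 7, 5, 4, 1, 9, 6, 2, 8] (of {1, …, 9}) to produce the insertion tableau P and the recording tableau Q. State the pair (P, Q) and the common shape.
P = [1, 2, 6, 8] / [3, 4] / [5, 9] / [7];  Q = [1, 2, 6, 9] / [3, 7] / [4, 8] / [5];  common shape = (4, 2, 2, 1)

Row-insert the values π_1, π_2, … into P one at a time, bumping the leftmost entry strictly greater than the inserted value down to the next row. The recording tableau Q records, in position (i, j), the step at which that cell was added to P.
  Insert 3 (step 1): P = [3];  Q = [1]
  Insert 7 (step 2): P = [3, 7];  Q = [1, 2]
  Insert 5 (step 3): P = [3, 5] / [7];  Q = [1, 2] / [3]
  Insert 4 (step 4): P = [3, 4] / [5] / [7];  Q = [1, 2] / [3] / [4]
  Insert 1 (step 5): P = [1, 4] / [3] / [5] / [7];  Q = [1, 2] / [3] / [4] / [5]
  Insert 9 (step 6): P = [1, 4, 9] / [3] / [5] / [7];  Q = [1, 2, 6] / [3] / [4] / [5]
  Insert 6 (step 7): P = [1, 4, 6] / [3, 9] / [5] / [7];  Q = [1, 2, 6] / [3, 7] / [4] / [5]
  Insert 2 (step 8): P = [1, 2, 6] / [3, 4] / [5, 9] / [7];  Q = [1, 2, 6] / [3, 7] / [4, 8] / [5]
  Insert 8 (step 9): P = [1, 2, 6, 8] / [3, 4] / [5, 9] / [7];  Q = [1, 2, 6, 9] / [3, 7] / [4, 8] / [5]
Final shape: (4, 2, 2, 1).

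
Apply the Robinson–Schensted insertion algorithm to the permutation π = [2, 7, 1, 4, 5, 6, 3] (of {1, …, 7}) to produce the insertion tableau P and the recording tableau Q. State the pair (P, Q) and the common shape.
P = [1, 3, 5, 6] / [2, 4] / [7];  Q = [1, 2, 5, 6] / [3, 4] / [7];  common shape = (4, 2, 1)

Row-insert the values π_1, π_2, … into P one at a time, bumping the leftmost entry strictly greater than the inserted value down to the next row. The recording tableau Q records, in position (i, j), the step at which that cell was added to P.
  Insert 2 (step 1): P = [2];  Q = [1]
  Insert 7 (step 2): P = [2, 7];  Q = [1, 2]
  Insert 1 (step 3): P = [1, 7] / [2];  Q = [1, 2] / [3]
  Insert 4 (step 4): P = [1, 4] / [2, 7];  Q = [1, 2] / [3, 4]
  Insert 5 (step 5): P = [1, 4, 5] / [2, 7];  Q = [1, 2, 5] / [3, 4]
  Insert 6 (step 6): P = [1, 4, 5, 6] / [2, 7];  Q = [1, 2, 5, 6] / [3, 4]
  Insert 3 (step 7): P = [1, 3, 5, 6] / [2, 4] / [7];  Q = [1, 2, 5, 6] / [3, 4] / [7]
Final shape: (4, 2, 1).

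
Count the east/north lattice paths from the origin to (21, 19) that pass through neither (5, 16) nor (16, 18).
Number of paths = 118048444971

Inclusion–exclusion. Total paths: C(40, 21) = 131282408400. Through P₁: C(21, 5)·C(19, 16) = 19718181. Through P₂: C(34, 16)·C(6, 5) = 13223768580. Since P₁ is strictly southwest of P₂, a monotone path through both must visit P₁ then P₂; paths through both = C(21, 5)·C(13, 11)·C(6, 5) = 9523332. Avoid both = 131282408400 − 19718181 − 13223768580 + 9523332 = 118048444971.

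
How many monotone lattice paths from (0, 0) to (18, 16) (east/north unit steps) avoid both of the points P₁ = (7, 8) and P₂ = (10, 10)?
Number of paths = 1356012042

Inclusion–exclusion. Total paths: C(34, 18) = 2203961430. Through P₁: C(15, 7)·C(19, 11) = 486370170. Through P₂: C(20, 10)·C(14, 8) = 554822268. Since P₁ is strictly southwest of P₂, a monotone path through both must visit P₁ then P₂; paths through both = C(15, 7)·C(5, 3)·C(14, 8) = 193243050. Avoid both = 2203961430 − 486370170 − 554822268 + 193243050 = 1356012042.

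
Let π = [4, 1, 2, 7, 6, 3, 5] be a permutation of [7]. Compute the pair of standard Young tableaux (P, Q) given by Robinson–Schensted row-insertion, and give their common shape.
P = [1, 2, 3, 5] / [4, 6] / [7];  Q = [1, 3, 4, 7] / [2, 5] / [6];  common shape = (4, 2, 1)

Row-insert the values π_1, π_2, … into P one at a time, bumping the leftmost entry strictly greater than the inserted value down to the next row. The recording tableau Q records, in position (i, j), the step at which that cell was added to P.
  Insert 4 (step 1): P = [4];  Q = [1]
  Insert 1 (step 2): P = [1] / [4];  Q = [1] / [2]
  Insert 2 (step 3): P = [1, 2] / [4];  Q = [1, 3] / [2]
  Insert 7 (step 4): P = [1, 2, 7] / [4];  Q = [1, 3, 4] / [2]
  Insert 6 (step 5): P = [1, 2, 6] / [4, 7];  Q = [1, 3, 4] / [2, 5]
  Insert 3 (step 6): P = [1, 2, 3] / [4, 6] / [7];  Q = [1, 3, 4] / [2, 5] / [6]
  Insert 5 (step 7): P = [1, 2, 3, 5] / [4, 6] / [7];  Q = [1, 3, 4, 7] / [2, 5] / [6]
Final shape: (4, 2, 1).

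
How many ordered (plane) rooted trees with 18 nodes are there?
C_17 = 129644790

These ordered rooted trees are counted by the Catalan number C_n = (1/(n + 1)) · C(2n, n). For n = 17: C_17 = (1/18) · C(34, 17) = 2333606220/18 = 129644790.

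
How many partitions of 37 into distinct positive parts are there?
q(37) = 760

A partition into distinct parts is a strictly decreasing sequence summing to n. The recurrence d(n, m) = d(n, m−1) + d(n−m, m−1) (use part m at most once) with q(n) = d(n, n) gives q(37) = 760. (Euler's theorem: # distinct-part partitions = # odd-part partitions.)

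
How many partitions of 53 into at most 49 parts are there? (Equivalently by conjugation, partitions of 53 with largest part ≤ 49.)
p(53, parts ≤ 49) = 329924

Use the recurrence p(n, m) = p(n, m−1) + p(n−m, m): either the largest part is < m (count p(n, m−1)) or the largest part is exactly m (remove one copy of m, count p(n−m, m)). With p(0, ·) = 1 this gives p(53, parts ≤ 49) = 329924. (By conjugating Young diagrams, this also counts partitions of 53 into at most 49 parts.)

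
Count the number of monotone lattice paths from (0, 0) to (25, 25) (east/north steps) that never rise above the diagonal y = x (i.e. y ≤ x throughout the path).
Number of paths = 4861946401452

By the reflection principle (André's argument), the number of monotone paths to (25, 25) with n ≤ m that never go above y = x is C(50, 25) − C(50, 26) = 126410606437752 − 121548660036300 = 4861946401452.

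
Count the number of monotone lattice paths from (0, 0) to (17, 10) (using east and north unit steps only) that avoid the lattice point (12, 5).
Number of paths = 6876909

Total paths from (0, 0) to (17, 10): C(27, 17) = 8436285. Paths through (12, 5): (paths (0, 0) → (12, 5)) × (paths (12, 5) → (17, 10)) = C(17, 12) · C(10, 5) = 6188 · 252 = 1559376. Avoidance count = 8436285 − 1559376 = 6876909.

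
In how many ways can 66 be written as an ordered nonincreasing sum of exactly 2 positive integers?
p(66, 2 parts) = 33

Partitions of n into exactly k parts are in bijection with partitions of n − k into at most k parts (subtract 1 from each part). So p(66, exactly 2) = p(64, parts ≤ 2). Computing via the recurrence p(m, j) = p(m, j−1) + p(m−j, j) gives 33.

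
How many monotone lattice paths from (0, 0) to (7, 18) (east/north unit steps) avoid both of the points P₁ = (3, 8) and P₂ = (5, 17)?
Number of paths = 263758

Inclusion–exclusion. Total paths: C(25, 7) = 480700. Through P₁: C(11, 3)·C(14, 4) = 165165. Through P₂: C(22, 5)·C(3, 2) = 79002. Since P₁ is strictly southwest of P₂, a monotone path through both must visit P₁ then P₂; paths through both = C(11, 3)·C(11, 2)·C(3, 2) = 27225. Avoid both = 480700 − 165165 − 79002 + 27225 = 263758.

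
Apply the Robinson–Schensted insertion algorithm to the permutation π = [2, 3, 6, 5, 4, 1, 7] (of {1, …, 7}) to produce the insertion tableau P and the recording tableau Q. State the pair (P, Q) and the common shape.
P = [1, 3, 4, 7] / [2] / [5] / [6];  Q = [1, 2, 3, 7] / [4] / [5] / [6];  common shape = (4, 1, 1, 1)

Row-insert the values π_1, π_2, … into P one at a time, bumping the leftmost entry strictly greater than the inserted value down to the next row. The recording tableau Q records, in position (i, j), the step at which that cell was added to P.
  Insert 2 (step 1): P = [2];  Q = [1]
  Insert 3 (step 2): P = [2, 3];  Q = [1, 2]
  Insert 6 (step 3): P = [2, 3, 6];  Q = [1, 2, 3]
  Insert 5 (step 4): P = [2, 3, 5] / [6];  Q = [1, 2, 3] / [4]
  Insert 4 (step 5): P = [2, 3, 4] / [5] / [6];  Q = [1, 2, 3] / [4] / [5]
  Insert 1 (step 6): P = [1, 3, 4] / [2] / [5] / [6];  Q = [1, 2, 3] / [4] / [5] / [6]
  Insert 7 (step 7): P = [1, 3, 4, 7] / [2] / [5] / [6];  Q = [1, 2, 3, 7] / [4] / [5] / [6]
Final shape: (4, 1, 1, 1).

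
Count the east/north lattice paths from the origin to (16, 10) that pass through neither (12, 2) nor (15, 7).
Number of paths = 4604898

Inclusion–exclusion. Total paths: C(26, 16) = 5311735. Through P₁: C(14, 12)·C(12, 4) = 45045. Through P₂: C(22, 15)·C(4, 1) = 682176. Since P₁ is strictly southwest of P₂, a monotone path through both must visit P₁ then P₂; paths through both = C(14, 12)·C(8, 3)·C(4, 1) = 20384. Avoid both = 5311735 − 45045 − 682176 + 20384 = 4604898.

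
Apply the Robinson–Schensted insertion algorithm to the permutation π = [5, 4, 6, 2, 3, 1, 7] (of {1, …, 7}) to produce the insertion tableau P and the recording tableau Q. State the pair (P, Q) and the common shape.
P = [1, 3, 7] / [2, 6] / [4] / [5];  Q = [1, 3, 7] / [2, 5] / [4] / [6];  common shape = (3, 2, 1, 1)

Row-insert the values π_1, π_2, … into P one at a time, bumping the leftmost entry strictly greater than the inserted value down to the next row. The recording tableau Q records, in position (i, j), the step at which that cell was added to P.
  Insert 5 (step 1): P = [5];  Q = [1]
  Insert 4 (step 2): P = [4] / [5];  Q = [1] / [2]
  Insert 6 (step 3): P = [4, 6] / [5];  Q = [1, 3] / [2]
  Insert 2 (step 4): P = [2, 6] / [4] / [5];  Q = [1, 3] / [2] / [4]
  Insert 3 (step 5): P = [2, 3] / [4, 6] / [5];  Q = [1, 3] / [2, 5] / [4]
  Insert 1 (step 6): P = [1, 3] / [2, 6] / [4] / [5];  Q = [1, 3] / [2, 5] / [4] / [6]
  Insert 7 (step 7): P = [1, 3, 7] / [2, 6] / [4] / [5];  Q = [1, 3, 7] / [2, 5] / [4] / [6]
Final shape: (3, 2, 1, 1).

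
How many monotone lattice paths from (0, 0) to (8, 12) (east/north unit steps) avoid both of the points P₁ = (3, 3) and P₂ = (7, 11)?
Number of paths = 42082

Inclusion–exclusion. Total paths: C(20, 8) = 125970. Through P₁: C(6, 3)·C(14, 5) = 40040. Through P₂: C(18, 7)·C(2, 1) = 63648. Since P₁ is strictly southwest of P₂, a monotone path through both must visit P₁ then P₂; paths through both = C(6, 3)·C(12, 4)·C(2, 1) = 19800. Avoid both = 125970 − 40040 − 63648 + 19800 = 42082.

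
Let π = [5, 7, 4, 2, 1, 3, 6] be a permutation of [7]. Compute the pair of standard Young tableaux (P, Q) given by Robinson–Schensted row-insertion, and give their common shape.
P = [1, 3, 6] / [2, 7] / [4] / [5];  Q = [1, 2, 7] / [3, 6] / [4] / [5];  common shape = (3, 2, 1, 1)

Row-insert the values π_1, π_2, … into P one at a time, bumping the leftmost entry strictly greater than the inserted value down to the next row. The recording tableau Q records, in position (i, j), the step at which that cell was added to P.
  Insert 5 (step 1): P = [5];  Q = [1]
  Insert 7 (step 2): P = [5, 7];  Q = [1, 2]
  Insert 4 (step 3): P = [4, 7] / [5];  Q = [1, 2] / [3]
  Insert 2 (step 4): P = [2, 7] / [4] / [5];  Q = [1, 2] / [3] / [4]
  Insert 1 (step 5): P = [1, 7] / [2] / [4] / [5];  Q = [1, 2] / [3] / [4] / [5]
  Insert 3 (step 6): P = [1, 3] / [2, 7] / [4] / [5];  Q = [1, 2] / [3, 6] / [4] / [5]
  Insert 6 (step 7): P = [1, 3, 6] / [2, 7] / [4] / [5];  Q = [1, 2, 7] / [3, 6] / [4] / [5]
Final shape: (3, 2, 1, 1).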